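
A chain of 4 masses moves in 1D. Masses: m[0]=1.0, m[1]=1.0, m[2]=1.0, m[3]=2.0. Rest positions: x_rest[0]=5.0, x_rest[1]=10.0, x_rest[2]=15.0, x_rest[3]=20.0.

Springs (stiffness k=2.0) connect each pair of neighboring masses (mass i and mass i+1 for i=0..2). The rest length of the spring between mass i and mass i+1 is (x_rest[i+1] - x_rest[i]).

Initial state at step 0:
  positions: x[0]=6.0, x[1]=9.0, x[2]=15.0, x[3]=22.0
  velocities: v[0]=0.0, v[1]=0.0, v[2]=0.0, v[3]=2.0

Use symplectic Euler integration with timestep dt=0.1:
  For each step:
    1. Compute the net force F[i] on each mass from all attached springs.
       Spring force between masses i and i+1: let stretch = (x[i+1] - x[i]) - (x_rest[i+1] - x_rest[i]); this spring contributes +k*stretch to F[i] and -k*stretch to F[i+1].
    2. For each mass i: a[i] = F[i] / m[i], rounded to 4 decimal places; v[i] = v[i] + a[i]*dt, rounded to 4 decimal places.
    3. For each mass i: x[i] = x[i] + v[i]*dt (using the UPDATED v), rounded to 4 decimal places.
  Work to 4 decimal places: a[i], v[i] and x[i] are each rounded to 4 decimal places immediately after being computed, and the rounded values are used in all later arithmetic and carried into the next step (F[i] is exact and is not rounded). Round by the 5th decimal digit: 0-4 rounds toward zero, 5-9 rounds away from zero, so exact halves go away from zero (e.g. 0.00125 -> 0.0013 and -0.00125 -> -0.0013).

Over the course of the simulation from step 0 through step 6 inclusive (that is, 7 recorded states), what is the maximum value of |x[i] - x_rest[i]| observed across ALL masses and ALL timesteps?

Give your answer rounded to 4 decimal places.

Step 0: x=[6.0000 9.0000 15.0000 22.0000] v=[0.0000 0.0000 0.0000 2.0000]
Step 1: x=[5.9600 9.0600 15.0200 22.1800] v=[-0.4000 0.6000 0.2000 1.8000]
Step 2: x=[5.8820 9.1772 15.0640 22.3384] v=[-0.7800 1.1720 0.4400 1.5840]
Step 3: x=[5.7699 9.3462 15.1358 22.4741] v=[-1.1210 1.6903 0.7175 1.3566]
Step 4: x=[5.6293 9.5595 15.2385 22.5864] v=[-1.4057 2.1330 1.0272 1.1228]
Step 5: x=[5.4673 9.8078 15.3746 22.6752] v=[-1.6197 2.4828 1.3610 0.8880]
Step 6: x=[5.2921 10.0806 15.5454 22.7410] v=[-1.7516 2.7281 1.7078 0.6579]
Max displacement = 2.7410

Answer: 2.7410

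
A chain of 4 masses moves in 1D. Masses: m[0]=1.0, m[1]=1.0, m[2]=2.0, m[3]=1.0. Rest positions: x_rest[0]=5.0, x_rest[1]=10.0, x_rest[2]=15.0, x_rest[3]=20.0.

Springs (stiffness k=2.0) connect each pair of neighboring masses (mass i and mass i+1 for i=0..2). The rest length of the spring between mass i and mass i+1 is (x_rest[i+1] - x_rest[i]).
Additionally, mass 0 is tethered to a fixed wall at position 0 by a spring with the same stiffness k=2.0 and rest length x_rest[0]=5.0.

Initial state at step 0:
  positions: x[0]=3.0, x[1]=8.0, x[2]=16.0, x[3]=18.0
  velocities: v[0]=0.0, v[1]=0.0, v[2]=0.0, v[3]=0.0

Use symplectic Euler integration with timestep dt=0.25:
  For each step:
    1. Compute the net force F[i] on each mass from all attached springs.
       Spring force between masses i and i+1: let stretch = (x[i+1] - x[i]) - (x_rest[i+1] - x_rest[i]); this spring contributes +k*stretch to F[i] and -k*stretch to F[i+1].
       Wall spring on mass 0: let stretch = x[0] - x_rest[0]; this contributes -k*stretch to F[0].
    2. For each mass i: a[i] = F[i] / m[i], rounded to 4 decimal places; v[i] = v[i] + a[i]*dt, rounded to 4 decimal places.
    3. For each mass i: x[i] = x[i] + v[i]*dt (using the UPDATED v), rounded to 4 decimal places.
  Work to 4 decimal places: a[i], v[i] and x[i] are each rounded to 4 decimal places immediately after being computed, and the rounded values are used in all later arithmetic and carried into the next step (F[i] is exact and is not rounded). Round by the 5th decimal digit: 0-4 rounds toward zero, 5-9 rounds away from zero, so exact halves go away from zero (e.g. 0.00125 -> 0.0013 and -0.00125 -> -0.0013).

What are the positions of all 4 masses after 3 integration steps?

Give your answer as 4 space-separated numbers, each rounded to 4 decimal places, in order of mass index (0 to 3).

Answer: 4.4121 9.7402 14.1944 19.8048

Derivation:
Step 0: x=[3.0000 8.0000 16.0000 18.0000] v=[0.0000 0.0000 0.0000 0.0000]
Step 1: x=[3.2500 8.3750 15.6250 18.3750] v=[1.0000 1.5000 -1.5000 1.5000]
Step 2: x=[3.7344 9.0156 14.9688 19.0313] v=[1.9375 2.5625 -2.6250 2.6250]
Step 3: x=[4.4121 9.7402 14.1944 19.8048] v=[2.7109 2.8985 -3.0977 3.0938]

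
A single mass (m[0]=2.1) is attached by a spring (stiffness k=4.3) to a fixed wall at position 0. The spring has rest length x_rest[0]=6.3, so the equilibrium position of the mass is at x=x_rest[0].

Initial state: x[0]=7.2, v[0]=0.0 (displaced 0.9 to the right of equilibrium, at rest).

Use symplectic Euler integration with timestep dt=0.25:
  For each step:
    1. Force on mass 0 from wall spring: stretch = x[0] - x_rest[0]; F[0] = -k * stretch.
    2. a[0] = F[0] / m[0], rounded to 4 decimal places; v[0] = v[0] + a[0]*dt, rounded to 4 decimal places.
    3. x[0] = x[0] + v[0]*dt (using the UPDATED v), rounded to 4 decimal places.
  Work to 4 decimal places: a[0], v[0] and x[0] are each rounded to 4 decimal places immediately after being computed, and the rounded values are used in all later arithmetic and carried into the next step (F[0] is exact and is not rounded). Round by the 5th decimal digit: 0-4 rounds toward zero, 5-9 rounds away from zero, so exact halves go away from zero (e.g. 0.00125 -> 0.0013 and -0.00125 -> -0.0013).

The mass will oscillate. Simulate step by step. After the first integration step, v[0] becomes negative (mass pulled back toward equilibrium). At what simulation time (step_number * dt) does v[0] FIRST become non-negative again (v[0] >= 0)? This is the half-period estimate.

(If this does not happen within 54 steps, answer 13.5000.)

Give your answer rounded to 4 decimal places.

Step 0: x=[7.2000] v=[0.0000]
Step 1: x=[7.0848] v=[-0.4607]
Step 2: x=[6.8692] v=[-0.8625]
Step 3: x=[6.5807] v=[-1.1539]
Step 4: x=[6.2563] v=[-1.2976]
Step 5: x=[5.9375] v=[-1.2752]
Step 6: x=[5.6651] v=[-1.0896]
Step 7: x=[5.4740] v=[-0.7646]
Step 8: x=[5.3886] v=[-0.3418]
Step 9: x=[5.4198] v=[0.1248]
First v>=0 after going negative at step 9, time=2.2500

Answer: 2.2500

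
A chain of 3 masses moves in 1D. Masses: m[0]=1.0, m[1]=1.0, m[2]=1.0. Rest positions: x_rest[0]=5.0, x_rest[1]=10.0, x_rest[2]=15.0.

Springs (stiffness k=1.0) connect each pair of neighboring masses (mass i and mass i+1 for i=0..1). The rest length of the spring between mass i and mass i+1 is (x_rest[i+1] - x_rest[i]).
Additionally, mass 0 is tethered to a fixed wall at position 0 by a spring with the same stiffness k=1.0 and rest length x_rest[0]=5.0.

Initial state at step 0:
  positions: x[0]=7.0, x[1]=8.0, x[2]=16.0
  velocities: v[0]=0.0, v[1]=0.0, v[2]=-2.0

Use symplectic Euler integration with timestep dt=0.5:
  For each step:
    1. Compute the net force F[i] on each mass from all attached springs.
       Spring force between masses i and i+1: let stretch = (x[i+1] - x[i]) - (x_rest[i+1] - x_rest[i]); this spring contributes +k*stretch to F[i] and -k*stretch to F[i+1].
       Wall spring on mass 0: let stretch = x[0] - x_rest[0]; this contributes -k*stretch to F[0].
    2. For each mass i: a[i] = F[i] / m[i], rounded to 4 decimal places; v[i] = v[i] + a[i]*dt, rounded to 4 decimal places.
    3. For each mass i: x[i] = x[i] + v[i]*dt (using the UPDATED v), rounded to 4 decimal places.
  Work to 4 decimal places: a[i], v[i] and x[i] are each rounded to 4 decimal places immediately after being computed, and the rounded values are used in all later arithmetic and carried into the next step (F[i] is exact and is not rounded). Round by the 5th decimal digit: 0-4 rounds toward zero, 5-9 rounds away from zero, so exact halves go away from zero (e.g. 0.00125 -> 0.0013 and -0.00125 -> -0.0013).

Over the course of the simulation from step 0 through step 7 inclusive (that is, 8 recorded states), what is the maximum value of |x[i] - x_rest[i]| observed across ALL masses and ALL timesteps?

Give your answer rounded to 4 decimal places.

Step 0: x=[7.0000 8.0000 16.0000] v=[0.0000 0.0000 -2.0000]
Step 1: x=[5.5000 9.7500 14.2500] v=[-3.0000 3.5000 -3.5000]
Step 2: x=[3.6875 11.5625 12.6250] v=[-3.6250 3.6250 -3.2500]
Step 3: x=[2.9219 11.6719 11.9844] v=[-1.5313 0.2188 -1.2813]
Step 4: x=[3.6133 9.6719 12.5157] v=[1.3828 -4.0000 1.0625]
Step 5: x=[4.9161 6.8682 13.5860] v=[2.6055 -5.6074 2.1406]
Step 6: x=[5.4779 5.2559 14.2269] v=[1.1235 -3.2246 1.2817]
Step 7: x=[4.6147 5.9419 13.8750] v=[-1.7265 1.3719 -0.7038]
Max displacement = 4.7441

Answer: 4.7441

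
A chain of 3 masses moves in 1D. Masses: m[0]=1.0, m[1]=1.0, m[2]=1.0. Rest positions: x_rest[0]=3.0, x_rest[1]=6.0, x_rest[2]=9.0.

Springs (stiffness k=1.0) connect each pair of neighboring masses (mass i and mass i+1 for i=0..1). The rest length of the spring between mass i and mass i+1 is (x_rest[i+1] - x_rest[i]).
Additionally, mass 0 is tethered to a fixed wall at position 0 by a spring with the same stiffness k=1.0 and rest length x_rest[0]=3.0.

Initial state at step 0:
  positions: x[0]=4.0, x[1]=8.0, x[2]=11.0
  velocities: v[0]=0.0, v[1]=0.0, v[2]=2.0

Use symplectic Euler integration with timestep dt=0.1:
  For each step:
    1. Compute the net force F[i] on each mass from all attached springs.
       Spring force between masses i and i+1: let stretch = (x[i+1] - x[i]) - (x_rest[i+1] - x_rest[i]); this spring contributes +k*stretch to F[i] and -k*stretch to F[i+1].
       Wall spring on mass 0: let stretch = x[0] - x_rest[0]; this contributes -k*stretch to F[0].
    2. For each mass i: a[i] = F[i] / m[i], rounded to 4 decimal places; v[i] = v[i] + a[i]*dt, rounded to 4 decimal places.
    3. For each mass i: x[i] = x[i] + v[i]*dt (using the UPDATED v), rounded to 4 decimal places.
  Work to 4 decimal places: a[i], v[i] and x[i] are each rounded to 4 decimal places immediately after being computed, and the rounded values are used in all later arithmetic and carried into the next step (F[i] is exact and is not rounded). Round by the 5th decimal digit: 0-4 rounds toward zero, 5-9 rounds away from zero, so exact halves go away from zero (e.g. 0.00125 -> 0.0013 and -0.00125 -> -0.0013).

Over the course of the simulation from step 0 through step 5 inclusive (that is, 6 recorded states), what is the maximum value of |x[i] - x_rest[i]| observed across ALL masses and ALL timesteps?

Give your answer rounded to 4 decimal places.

Answer: 2.9574

Derivation:
Step 0: x=[4.0000 8.0000 11.0000] v=[0.0000 0.0000 2.0000]
Step 1: x=[4.0000 7.9900 11.2000] v=[0.0000 -0.1000 2.0000]
Step 2: x=[3.9999 7.9722 11.3979] v=[-0.0010 -0.1780 1.9790]
Step 3: x=[3.9995 7.9489 11.5915] v=[-0.0038 -0.2327 1.9364]
Step 4: x=[3.9986 7.9226 11.7787] v=[-0.0088 -0.2634 1.8721]
Step 5: x=[3.9970 7.8956 11.9574] v=[-0.0163 -0.2702 1.7865]
Max displacement = 2.9574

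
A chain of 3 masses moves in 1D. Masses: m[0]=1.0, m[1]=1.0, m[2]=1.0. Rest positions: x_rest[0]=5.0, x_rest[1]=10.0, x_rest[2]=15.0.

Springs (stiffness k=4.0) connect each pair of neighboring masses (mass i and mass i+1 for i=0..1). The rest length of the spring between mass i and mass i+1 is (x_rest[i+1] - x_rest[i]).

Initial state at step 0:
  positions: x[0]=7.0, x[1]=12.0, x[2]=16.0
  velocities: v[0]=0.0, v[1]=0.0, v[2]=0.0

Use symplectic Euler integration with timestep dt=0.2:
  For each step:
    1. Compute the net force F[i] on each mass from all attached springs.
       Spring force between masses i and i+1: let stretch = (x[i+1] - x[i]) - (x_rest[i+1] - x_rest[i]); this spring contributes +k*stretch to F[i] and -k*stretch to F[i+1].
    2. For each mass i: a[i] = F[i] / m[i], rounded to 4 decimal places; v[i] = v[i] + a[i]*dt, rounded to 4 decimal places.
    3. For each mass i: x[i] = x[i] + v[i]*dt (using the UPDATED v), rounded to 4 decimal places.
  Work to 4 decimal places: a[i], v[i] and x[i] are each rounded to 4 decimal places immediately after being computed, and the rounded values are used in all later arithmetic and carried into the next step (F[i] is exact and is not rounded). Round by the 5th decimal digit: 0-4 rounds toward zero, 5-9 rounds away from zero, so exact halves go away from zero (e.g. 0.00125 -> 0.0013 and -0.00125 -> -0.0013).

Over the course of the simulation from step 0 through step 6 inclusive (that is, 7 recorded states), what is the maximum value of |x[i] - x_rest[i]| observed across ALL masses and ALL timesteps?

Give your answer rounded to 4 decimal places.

Answer: 2.1287

Derivation:
Step 0: x=[7.0000 12.0000 16.0000] v=[0.0000 0.0000 0.0000]
Step 1: x=[7.0000 11.8400 16.1600] v=[0.0000 -0.8000 0.8000]
Step 2: x=[6.9744 11.5968 16.4288] v=[-0.1280 -1.2160 1.3440]
Step 3: x=[6.8884 11.3871 16.7245] v=[-0.4301 -1.0483 1.4784]
Step 4: x=[6.7222 11.3116 16.9662] v=[-0.8311 -0.3773 1.2085]
Step 5: x=[6.4903 11.4066 17.1032] v=[-1.1596 0.4749 0.6848]
Step 6: x=[6.2450 11.6264 17.1287] v=[-1.2266 1.0991 0.1275]
Max displacement = 2.1287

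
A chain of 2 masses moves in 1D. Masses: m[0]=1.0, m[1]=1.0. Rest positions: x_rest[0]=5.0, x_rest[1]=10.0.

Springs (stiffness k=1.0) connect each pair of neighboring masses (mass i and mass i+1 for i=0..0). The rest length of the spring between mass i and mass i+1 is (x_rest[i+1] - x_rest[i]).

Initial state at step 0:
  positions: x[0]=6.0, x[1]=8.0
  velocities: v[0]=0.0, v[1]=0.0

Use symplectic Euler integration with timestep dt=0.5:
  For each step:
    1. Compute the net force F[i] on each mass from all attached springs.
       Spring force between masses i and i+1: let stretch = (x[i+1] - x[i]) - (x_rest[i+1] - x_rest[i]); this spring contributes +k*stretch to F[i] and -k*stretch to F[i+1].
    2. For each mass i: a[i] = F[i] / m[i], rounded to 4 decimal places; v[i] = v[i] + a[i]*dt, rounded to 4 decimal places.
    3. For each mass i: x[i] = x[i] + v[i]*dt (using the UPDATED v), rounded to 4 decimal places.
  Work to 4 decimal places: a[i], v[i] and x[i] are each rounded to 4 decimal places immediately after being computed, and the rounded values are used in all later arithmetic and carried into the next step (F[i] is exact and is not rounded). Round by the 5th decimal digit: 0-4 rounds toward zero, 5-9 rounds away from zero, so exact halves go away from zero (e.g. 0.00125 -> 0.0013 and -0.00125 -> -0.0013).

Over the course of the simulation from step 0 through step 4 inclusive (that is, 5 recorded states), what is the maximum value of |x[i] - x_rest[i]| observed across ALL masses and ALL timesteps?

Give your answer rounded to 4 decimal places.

Step 0: x=[6.0000 8.0000] v=[0.0000 0.0000]
Step 1: x=[5.2500 8.7500] v=[-1.5000 1.5000]
Step 2: x=[4.1250 9.8750] v=[-2.2500 2.2500]
Step 3: x=[3.1875 10.8125] v=[-1.8750 1.8750]
Step 4: x=[2.9063 11.0938] v=[-0.5625 0.5625]
Max displacement = 2.0937

Answer: 2.0937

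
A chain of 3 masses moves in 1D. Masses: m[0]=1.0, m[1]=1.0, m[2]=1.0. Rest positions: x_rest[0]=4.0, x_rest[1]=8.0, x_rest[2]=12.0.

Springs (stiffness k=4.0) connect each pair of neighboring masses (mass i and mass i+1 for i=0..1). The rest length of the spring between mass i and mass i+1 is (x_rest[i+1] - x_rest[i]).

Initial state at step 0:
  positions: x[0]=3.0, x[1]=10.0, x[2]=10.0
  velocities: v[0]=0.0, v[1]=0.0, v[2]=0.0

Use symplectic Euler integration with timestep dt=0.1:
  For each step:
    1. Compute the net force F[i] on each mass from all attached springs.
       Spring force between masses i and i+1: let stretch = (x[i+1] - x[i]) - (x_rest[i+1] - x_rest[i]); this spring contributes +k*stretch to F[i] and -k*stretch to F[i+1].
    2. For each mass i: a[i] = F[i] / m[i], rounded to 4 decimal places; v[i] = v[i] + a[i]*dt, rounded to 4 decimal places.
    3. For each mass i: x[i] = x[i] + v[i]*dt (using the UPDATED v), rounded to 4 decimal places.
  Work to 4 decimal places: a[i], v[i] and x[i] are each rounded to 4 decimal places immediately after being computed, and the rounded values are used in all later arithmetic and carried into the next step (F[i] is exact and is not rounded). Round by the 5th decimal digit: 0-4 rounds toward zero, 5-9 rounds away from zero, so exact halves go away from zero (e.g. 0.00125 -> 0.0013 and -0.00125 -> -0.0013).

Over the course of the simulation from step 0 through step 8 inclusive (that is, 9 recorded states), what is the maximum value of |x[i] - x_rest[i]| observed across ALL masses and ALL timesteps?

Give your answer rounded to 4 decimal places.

Step 0: x=[3.0000 10.0000 10.0000] v=[0.0000 0.0000 0.0000]
Step 1: x=[3.1200 9.7200 10.1600] v=[1.2000 -2.8000 1.6000]
Step 2: x=[3.3440 9.1936 10.4624] v=[2.2400 -5.2640 3.0240]
Step 3: x=[3.6420 8.4840 10.8741] v=[2.9798 -7.0963 4.1165]
Step 4: x=[3.9737 7.6763 11.3502] v=[3.3166 -8.0771 4.7605]
Step 5: x=[4.2935 6.8674 11.8393] v=[3.1976 -8.0886 4.8909]
Step 6: x=[4.5562 6.1545 12.2895] v=[2.6272 -7.1294 4.5021]
Step 7: x=[4.7229 5.6230 12.6543] v=[1.6665 -5.3147 3.6481]
Step 8: x=[4.7656 5.3368 12.8979] v=[0.4265 -2.8622 2.4356]
Max displacement = 2.6632

Answer: 2.6632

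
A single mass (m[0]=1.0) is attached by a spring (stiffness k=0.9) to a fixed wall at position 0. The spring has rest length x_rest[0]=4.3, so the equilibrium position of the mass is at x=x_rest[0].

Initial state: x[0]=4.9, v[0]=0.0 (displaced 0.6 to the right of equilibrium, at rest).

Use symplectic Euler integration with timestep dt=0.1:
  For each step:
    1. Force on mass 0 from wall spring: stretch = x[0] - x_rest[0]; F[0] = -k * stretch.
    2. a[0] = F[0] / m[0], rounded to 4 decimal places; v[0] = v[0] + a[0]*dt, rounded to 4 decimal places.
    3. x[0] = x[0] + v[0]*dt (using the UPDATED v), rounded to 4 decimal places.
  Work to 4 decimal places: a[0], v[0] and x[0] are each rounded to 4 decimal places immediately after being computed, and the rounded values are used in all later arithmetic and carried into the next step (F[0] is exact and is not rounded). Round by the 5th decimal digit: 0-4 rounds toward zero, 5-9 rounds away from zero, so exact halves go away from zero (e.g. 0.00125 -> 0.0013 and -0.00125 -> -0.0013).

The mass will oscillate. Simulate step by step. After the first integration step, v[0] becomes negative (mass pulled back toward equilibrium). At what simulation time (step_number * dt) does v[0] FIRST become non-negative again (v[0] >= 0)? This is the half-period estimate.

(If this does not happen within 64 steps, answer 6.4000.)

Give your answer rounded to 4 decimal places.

Step 0: x=[4.9000] v=[0.0000]
Step 1: x=[4.8946] v=[-0.0540]
Step 2: x=[4.8839] v=[-0.1075]
Step 3: x=[4.8679] v=[-0.1601]
Step 4: x=[4.8468] v=[-0.2112]
Step 5: x=[4.8208] v=[-0.2604]
Step 6: x=[4.7901] v=[-0.3073]
Step 7: x=[4.7550] v=[-0.3514]
Step 8: x=[4.7158] v=[-0.3924]
Step 9: x=[4.6728] v=[-0.4298]
Step 10: x=[4.6265] v=[-0.4634]
Step 11: x=[4.5772] v=[-0.4928]
Step 12: x=[4.5254] v=[-0.5178]
Step 13: x=[4.4716] v=[-0.5381]
Step 14: x=[4.4163] v=[-0.5535]
Step 15: x=[4.3599] v=[-0.5640]
Step 16: x=[4.3030] v=[-0.5694]
Step 17: x=[4.2460] v=[-0.5697]
Step 18: x=[4.1895] v=[-0.5648]
Step 19: x=[4.1340] v=[-0.5549]
Step 20: x=[4.0800] v=[-0.5400]
Step 21: x=[4.0280] v=[-0.5202]
Step 22: x=[3.9784] v=[-0.4957]
Step 23: x=[3.9317] v=[-0.4668]
Step 24: x=[3.8883] v=[-0.4337]
Step 25: x=[3.8486] v=[-0.3967]
Step 26: x=[3.8130] v=[-0.3561]
Step 27: x=[3.7818] v=[-0.3123]
Step 28: x=[3.7552] v=[-0.2657]
Step 29: x=[3.7335] v=[-0.2167]
Step 30: x=[3.7169] v=[-0.1657]
Step 31: x=[3.7056] v=[-0.1132]
Step 32: x=[3.6996] v=[-0.0597]
Step 33: x=[3.6990] v=[-0.0057]
Step 34: x=[3.7038] v=[0.0484]
First v>=0 after going negative at step 34, time=3.4000

Answer: 3.4000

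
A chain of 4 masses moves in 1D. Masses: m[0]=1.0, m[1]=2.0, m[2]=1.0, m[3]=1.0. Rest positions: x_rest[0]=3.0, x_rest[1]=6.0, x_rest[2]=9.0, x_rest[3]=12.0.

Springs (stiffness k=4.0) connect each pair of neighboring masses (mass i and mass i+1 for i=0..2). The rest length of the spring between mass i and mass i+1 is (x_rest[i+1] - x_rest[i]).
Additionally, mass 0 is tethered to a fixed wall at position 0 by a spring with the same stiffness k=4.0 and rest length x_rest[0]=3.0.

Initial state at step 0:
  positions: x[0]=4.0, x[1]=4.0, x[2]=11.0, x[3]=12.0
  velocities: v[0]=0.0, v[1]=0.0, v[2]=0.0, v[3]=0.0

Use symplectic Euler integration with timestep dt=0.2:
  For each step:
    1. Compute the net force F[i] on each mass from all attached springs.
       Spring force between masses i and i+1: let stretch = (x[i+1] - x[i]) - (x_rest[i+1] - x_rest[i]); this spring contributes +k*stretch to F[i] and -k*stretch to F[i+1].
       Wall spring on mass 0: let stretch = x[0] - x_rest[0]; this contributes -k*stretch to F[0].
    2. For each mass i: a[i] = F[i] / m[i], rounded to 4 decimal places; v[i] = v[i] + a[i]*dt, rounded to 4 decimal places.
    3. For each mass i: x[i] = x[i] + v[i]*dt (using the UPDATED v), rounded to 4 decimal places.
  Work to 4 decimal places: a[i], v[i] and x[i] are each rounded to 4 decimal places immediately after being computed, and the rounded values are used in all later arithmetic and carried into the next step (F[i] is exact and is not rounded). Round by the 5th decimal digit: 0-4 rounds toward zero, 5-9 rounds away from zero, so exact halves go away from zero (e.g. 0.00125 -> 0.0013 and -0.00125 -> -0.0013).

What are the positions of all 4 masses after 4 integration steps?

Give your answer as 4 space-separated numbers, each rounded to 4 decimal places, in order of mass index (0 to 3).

Answer: 1.1692 6.9532 6.7427 12.8086

Derivation:
Step 0: x=[4.0000 4.0000 11.0000 12.0000] v=[0.0000 0.0000 0.0000 0.0000]
Step 1: x=[3.3600 4.5600 10.0400 12.3200] v=[-3.2000 2.8000 -4.8000 1.6000]
Step 2: x=[2.3744 5.4624 8.5680 12.7552] v=[-4.9280 4.5120 -7.3600 2.1760]
Step 3: x=[1.5030 6.3662 7.2691 13.0004] v=[-4.3571 4.5190 -6.4947 1.2262]
Step 4: x=[1.1692 6.9532 6.7427 12.8086] v=[-1.6689 2.9349 -2.6320 -0.9588]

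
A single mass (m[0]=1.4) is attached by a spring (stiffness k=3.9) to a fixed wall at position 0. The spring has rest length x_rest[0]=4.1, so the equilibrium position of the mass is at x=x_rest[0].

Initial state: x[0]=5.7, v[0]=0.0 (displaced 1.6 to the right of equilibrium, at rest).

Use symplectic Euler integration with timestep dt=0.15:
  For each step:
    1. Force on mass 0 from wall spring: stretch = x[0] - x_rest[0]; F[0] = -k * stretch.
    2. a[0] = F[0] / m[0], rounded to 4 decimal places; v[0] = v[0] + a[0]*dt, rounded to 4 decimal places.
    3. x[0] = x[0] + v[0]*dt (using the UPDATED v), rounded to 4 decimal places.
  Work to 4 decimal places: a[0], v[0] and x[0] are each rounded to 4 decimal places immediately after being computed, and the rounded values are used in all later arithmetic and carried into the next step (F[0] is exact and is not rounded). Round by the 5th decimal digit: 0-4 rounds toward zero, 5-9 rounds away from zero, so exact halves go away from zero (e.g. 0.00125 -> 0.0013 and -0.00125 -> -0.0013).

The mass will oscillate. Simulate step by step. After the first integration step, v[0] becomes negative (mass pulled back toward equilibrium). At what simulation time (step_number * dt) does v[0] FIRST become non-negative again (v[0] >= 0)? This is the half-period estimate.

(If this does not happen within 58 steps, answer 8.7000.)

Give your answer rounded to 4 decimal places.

Answer: 1.9500

Derivation:
Step 0: x=[5.7000] v=[0.0000]
Step 1: x=[5.5997] v=[-0.6686]
Step 2: x=[5.4054] v=[-1.2953]
Step 3: x=[5.1293] v=[-1.8408]
Step 4: x=[4.7887] v=[-2.2709]
Step 5: x=[4.4049] v=[-2.5587]
Step 6: x=[4.0020] v=[-2.6861]
Step 7: x=[3.6052] v=[-2.6452]
Step 8: x=[3.2394] v=[-2.4384]
Step 9: x=[2.9276] v=[-2.0788]
Step 10: x=[2.6893] v=[-1.5889]
Step 11: x=[2.5394] v=[-0.9994]
Step 12: x=[2.4873] v=[-0.3473]
Step 13: x=[2.5363] v=[0.3266]
First v>=0 after going negative at step 13, time=1.9500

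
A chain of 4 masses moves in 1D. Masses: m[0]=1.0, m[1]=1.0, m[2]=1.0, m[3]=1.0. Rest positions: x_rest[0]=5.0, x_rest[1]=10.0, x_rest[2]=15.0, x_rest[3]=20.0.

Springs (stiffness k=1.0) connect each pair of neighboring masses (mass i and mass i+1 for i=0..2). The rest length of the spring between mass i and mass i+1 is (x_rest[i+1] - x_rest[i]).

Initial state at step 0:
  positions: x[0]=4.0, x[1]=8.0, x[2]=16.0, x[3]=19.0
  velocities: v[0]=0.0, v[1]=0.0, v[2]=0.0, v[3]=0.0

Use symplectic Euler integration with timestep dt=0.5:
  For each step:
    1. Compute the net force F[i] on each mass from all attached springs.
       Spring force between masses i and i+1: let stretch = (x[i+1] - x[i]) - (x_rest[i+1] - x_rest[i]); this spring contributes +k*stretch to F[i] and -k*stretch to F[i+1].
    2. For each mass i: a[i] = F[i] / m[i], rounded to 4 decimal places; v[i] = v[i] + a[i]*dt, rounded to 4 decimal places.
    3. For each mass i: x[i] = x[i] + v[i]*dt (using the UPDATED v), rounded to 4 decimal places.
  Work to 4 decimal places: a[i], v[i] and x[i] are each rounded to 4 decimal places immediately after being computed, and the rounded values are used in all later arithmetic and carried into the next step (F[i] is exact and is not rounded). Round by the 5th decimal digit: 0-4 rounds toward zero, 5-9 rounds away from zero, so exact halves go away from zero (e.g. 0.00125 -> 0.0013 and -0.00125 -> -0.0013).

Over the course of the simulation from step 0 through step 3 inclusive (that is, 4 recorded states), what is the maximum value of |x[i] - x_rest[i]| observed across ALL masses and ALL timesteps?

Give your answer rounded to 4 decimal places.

Step 0: x=[4.0000 8.0000 16.0000 19.0000] v=[0.0000 0.0000 0.0000 0.0000]
Step 1: x=[3.7500 9.0000 14.7500 19.5000] v=[-0.5000 2.0000 -2.5000 1.0000]
Step 2: x=[3.5625 10.1250 13.2500 20.0625] v=[-0.3750 2.2500 -3.0000 1.1250]
Step 3: x=[3.7657 10.3907 12.6719 20.1719] v=[0.4063 0.5313 -1.1563 0.2188]
Max displacement = 2.3281

Answer: 2.3281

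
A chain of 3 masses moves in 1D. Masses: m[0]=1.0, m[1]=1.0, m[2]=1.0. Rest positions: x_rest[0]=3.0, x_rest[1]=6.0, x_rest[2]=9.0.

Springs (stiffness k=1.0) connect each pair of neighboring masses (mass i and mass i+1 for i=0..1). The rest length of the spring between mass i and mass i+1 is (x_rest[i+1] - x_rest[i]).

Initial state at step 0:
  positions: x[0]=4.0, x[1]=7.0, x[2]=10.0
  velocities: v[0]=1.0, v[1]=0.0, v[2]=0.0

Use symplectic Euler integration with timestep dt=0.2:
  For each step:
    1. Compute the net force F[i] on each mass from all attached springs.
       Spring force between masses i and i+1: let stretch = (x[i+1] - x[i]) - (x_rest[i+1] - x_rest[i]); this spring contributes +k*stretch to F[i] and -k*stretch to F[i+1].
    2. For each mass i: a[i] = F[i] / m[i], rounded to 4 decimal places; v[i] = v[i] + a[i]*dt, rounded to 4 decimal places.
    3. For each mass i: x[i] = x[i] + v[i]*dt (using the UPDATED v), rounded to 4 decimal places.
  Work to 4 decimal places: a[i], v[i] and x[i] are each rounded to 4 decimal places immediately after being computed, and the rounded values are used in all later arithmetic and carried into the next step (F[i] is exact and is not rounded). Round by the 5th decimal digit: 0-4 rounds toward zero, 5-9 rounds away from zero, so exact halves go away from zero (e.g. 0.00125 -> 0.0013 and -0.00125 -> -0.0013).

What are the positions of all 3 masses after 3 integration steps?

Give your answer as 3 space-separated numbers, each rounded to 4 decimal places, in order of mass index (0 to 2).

Answer: 4.5686 7.0310 10.0003

Derivation:
Step 0: x=[4.0000 7.0000 10.0000] v=[1.0000 0.0000 0.0000]
Step 1: x=[4.2000 7.0000 10.0000] v=[1.0000 0.0000 0.0000]
Step 2: x=[4.3920 7.0080 10.0000] v=[0.9600 0.0400 0.0000]
Step 3: x=[4.5686 7.0310 10.0003] v=[0.8832 0.1152 0.0016]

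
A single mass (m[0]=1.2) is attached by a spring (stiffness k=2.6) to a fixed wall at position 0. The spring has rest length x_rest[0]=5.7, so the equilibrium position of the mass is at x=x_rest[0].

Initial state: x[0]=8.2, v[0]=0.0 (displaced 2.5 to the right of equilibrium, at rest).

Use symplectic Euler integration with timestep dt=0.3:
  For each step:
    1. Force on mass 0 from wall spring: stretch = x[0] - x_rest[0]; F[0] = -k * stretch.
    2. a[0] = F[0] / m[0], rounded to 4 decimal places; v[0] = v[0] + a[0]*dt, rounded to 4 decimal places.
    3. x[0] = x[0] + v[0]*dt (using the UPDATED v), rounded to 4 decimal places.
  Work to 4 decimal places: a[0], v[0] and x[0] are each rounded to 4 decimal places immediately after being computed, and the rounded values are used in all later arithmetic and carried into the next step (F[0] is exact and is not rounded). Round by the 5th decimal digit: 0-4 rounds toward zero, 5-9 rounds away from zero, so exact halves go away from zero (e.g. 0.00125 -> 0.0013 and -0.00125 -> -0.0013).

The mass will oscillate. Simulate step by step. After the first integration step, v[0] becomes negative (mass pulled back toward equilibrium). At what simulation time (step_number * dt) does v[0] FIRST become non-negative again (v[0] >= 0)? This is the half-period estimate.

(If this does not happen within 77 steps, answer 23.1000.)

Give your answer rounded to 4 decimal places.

Step 0: x=[8.2000] v=[0.0000]
Step 1: x=[7.7125] v=[-1.6250]
Step 2: x=[6.8326] v=[-2.9331]
Step 3: x=[5.7318] v=[-3.6693]
Step 4: x=[4.6248] v=[-3.6900]
Step 5: x=[3.7275] v=[-2.9911]
Step 6: x=[3.2148] v=[-1.7090]
Step 7: x=[3.1867] v=[-0.0936]
Step 8: x=[3.6487] v=[1.5401]
First v>=0 after going negative at step 8, time=2.4000

Answer: 2.4000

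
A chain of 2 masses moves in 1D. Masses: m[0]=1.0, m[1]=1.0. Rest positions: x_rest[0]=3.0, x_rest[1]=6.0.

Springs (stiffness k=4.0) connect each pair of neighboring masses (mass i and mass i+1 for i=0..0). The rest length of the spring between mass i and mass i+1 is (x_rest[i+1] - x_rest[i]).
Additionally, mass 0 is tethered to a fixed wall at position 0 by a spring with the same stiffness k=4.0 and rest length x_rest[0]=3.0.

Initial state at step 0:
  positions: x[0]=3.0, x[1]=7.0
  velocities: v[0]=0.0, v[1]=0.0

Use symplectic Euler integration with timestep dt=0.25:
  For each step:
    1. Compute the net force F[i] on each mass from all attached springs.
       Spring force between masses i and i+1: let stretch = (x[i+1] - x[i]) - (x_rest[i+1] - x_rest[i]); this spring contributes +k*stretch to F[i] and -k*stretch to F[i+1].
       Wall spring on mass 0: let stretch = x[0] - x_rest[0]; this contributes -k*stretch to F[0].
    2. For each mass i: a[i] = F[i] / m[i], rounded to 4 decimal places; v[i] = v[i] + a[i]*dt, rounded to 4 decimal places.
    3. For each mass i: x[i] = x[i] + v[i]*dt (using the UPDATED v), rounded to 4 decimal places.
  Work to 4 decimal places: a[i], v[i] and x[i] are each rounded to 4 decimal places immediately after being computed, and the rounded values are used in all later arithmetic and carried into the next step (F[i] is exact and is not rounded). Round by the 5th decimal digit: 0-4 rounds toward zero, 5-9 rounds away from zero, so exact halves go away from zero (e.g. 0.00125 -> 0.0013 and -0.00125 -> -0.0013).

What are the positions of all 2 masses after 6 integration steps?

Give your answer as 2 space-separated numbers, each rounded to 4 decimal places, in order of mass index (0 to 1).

Answer: 2.4893 5.8792

Derivation:
Step 0: x=[3.0000 7.0000] v=[0.0000 0.0000]
Step 1: x=[3.2500 6.7500] v=[1.0000 -1.0000]
Step 2: x=[3.5625 6.3750] v=[1.2500 -1.5000]
Step 3: x=[3.6875 6.0469] v=[0.5000 -1.3125]
Step 4: x=[3.4805 5.8789] v=[-0.8281 -0.6719]
Step 5: x=[3.0030 5.8613] v=[-1.9102 -0.0703]
Step 6: x=[2.4893 5.8792] v=[-2.0549 0.0714]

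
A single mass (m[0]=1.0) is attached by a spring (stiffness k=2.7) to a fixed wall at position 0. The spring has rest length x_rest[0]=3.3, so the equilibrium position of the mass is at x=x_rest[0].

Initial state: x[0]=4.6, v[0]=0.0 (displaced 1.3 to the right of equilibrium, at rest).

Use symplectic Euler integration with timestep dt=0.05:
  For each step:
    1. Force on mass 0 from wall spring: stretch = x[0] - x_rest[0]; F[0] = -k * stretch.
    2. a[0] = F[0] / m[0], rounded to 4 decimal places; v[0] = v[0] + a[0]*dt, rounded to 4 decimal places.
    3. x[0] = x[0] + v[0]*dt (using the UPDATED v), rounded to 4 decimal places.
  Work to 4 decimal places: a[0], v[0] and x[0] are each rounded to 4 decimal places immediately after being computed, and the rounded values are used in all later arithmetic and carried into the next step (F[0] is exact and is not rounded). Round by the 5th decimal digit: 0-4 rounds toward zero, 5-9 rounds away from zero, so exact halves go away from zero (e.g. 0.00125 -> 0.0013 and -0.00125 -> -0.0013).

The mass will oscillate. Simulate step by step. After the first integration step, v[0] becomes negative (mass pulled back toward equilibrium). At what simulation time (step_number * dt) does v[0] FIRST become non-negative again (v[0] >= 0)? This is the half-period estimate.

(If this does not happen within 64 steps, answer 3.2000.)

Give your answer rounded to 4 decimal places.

Answer: 1.9500

Derivation:
Step 0: x=[4.6000] v=[0.0000]
Step 1: x=[4.5912] v=[-0.1755]
Step 2: x=[4.5737] v=[-0.3498]
Step 3: x=[4.5476] v=[-0.5218]
Step 4: x=[4.5131] v=[-0.6902]
Step 5: x=[4.4704] v=[-0.8540]
Step 6: x=[4.4198] v=[-1.0120]
Step 7: x=[4.3616] v=[-1.1632]
Step 8: x=[4.2963] v=[-1.3065]
Step 9: x=[4.2243] v=[-1.4410]
Step 10: x=[4.1460] v=[-1.5658]
Step 11: x=[4.0620] v=[-1.6800]
Step 12: x=[3.9729] v=[-1.7829]
Step 13: x=[3.8792] v=[-1.8737]
Step 14: x=[3.7816] v=[-1.9519]
Step 15: x=[3.6808] v=[-2.0169]
Step 16: x=[3.5774] v=[-2.0683]
Step 17: x=[3.4721] v=[-2.1058]
Step 18: x=[3.3657] v=[-2.1290]
Step 19: x=[3.2588] v=[-2.1379]
Step 20: x=[3.1522] v=[-2.1323]
Step 21: x=[3.0466] v=[-2.1123]
Step 22: x=[2.9427] v=[-2.0781]
Step 23: x=[2.8412] v=[-2.0299]
Step 24: x=[2.7428] v=[-1.9680]
Step 25: x=[2.6482] v=[-1.8928]
Step 26: x=[2.5580] v=[-1.8048]
Step 27: x=[2.4728] v=[-1.7046]
Step 28: x=[2.3932] v=[-1.5929]
Step 29: x=[2.3197] v=[-1.4705]
Step 30: x=[2.2528] v=[-1.3382]
Step 31: x=[2.1930] v=[-1.1968]
Step 32: x=[2.1406] v=[-1.0474]
Step 33: x=[2.0961] v=[-0.8909]
Step 34: x=[2.0597] v=[-0.7284]
Step 35: x=[2.0317] v=[-0.5610]
Step 36: x=[2.0122] v=[-0.3898]
Step 37: x=[2.0014] v=[-0.2159]
Step 38: x=[1.9994] v=[-0.0406]
Step 39: x=[2.0062] v=[0.1350]
First v>=0 after going negative at step 39, time=1.9500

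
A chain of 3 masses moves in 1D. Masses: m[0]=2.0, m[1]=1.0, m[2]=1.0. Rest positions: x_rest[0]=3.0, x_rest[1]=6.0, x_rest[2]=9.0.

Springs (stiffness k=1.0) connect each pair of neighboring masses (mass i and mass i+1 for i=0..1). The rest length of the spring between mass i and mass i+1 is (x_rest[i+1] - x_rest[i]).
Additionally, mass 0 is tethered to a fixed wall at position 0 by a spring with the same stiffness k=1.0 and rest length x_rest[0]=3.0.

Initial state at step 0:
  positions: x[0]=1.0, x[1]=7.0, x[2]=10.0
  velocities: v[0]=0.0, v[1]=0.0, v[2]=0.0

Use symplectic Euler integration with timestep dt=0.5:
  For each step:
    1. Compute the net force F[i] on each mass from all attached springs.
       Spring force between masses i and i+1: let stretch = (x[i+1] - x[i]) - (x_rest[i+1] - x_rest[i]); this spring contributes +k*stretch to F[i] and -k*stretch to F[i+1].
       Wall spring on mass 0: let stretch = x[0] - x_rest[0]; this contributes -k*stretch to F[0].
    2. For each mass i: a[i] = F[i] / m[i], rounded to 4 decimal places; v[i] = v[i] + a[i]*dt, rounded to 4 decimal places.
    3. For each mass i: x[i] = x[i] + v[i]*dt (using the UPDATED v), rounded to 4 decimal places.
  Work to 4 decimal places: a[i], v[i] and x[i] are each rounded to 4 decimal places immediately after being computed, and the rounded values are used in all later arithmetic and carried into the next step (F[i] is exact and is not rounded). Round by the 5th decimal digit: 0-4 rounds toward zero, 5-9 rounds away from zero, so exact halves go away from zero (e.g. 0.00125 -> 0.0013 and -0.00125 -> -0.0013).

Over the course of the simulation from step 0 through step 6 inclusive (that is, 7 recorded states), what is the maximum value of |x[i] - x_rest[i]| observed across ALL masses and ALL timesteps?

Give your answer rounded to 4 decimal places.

Step 0: x=[1.0000 7.0000 10.0000] v=[0.0000 0.0000 0.0000]
Step 1: x=[1.6250 6.2500 10.0000] v=[1.2500 -1.5000 0.0000]
Step 2: x=[2.6250 5.2813 9.8125] v=[2.0000 -1.9375 -0.3750]
Step 3: x=[3.6290 4.7813 9.2422] v=[2.0079 -1.0001 -1.1406]
Step 4: x=[4.3234 5.1084 8.3067] v=[1.3887 0.6542 -1.8711]
Step 5: x=[4.5755 6.0389 7.3216] v=[0.5041 1.8609 -1.9703]
Step 6: x=[4.4385 6.9242 6.7658] v=[-0.2740 1.7706 -1.1117]
Max displacement = 2.2342

Answer: 2.2342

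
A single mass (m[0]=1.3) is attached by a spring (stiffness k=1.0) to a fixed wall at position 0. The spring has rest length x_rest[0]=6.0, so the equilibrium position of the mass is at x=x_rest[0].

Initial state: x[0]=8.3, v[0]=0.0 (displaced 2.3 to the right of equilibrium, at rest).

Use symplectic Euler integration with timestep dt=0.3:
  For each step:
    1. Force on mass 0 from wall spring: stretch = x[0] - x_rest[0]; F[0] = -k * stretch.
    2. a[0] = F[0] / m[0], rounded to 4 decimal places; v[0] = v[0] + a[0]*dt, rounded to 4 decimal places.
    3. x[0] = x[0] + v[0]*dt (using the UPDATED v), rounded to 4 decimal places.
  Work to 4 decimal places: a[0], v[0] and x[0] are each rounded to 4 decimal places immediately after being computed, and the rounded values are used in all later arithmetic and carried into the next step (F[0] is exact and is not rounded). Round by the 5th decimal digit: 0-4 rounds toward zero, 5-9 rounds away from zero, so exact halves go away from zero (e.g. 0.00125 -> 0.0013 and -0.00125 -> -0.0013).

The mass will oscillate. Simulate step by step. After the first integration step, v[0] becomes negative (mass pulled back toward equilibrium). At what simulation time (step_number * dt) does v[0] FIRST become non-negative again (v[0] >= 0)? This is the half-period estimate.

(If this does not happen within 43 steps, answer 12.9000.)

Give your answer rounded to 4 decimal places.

Step 0: x=[8.3000] v=[0.0000]
Step 1: x=[8.1408] v=[-0.5308]
Step 2: x=[7.8334] v=[-1.0248]
Step 3: x=[7.3990] v=[-1.4479]
Step 4: x=[6.8678] v=[-1.7708]
Step 5: x=[6.2765] v=[-1.9711]
Step 6: x=[5.6660] v=[-2.0349]
Step 7: x=[5.0787] v=[-1.9578]
Step 8: x=[4.5551] v=[-1.7452]
Step 9: x=[4.1316] v=[-1.4118]
Step 10: x=[3.8374] v=[-0.9806]
Step 11: x=[3.6929] v=[-0.4816]
Step 12: x=[3.7081] v=[0.0508]
First v>=0 after going negative at step 12, time=3.6000

Answer: 3.6000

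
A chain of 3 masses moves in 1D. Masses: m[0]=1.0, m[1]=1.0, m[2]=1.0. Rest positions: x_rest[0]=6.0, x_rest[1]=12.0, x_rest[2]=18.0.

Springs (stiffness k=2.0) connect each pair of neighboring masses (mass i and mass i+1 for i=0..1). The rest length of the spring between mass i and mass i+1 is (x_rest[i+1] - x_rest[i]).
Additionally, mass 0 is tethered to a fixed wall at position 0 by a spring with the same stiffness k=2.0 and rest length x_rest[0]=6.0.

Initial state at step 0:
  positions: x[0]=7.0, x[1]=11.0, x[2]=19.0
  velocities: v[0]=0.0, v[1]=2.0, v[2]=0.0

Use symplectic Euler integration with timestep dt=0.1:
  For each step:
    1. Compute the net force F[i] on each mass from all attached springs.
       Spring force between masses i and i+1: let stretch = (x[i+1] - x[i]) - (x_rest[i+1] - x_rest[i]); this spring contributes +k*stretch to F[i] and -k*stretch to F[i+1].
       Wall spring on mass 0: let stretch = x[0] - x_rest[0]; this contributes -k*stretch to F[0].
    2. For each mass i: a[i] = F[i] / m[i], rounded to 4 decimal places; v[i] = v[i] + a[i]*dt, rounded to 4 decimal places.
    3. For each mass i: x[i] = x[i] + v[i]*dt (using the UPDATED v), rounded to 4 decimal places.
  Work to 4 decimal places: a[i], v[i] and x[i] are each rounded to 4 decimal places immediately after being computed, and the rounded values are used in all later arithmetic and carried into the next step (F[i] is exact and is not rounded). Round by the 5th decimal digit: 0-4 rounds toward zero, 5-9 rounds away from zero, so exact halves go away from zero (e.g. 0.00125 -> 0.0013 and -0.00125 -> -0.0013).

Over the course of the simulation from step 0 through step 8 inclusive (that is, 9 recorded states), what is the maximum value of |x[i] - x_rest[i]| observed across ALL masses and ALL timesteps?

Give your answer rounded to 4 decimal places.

Answer: 1.9722

Derivation:
Step 0: x=[7.0000 11.0000 19.0000] v=[0.0000 2.0000 0.0000]
Step 1: x=[6.9400 11.2800 18.9600] v=[-0.6000 2.8000 -0.4000]
Step 2: x=[6.8280 11.6268 18.8864] v=[-1.1200 3.4680 -0.7360]
Step 3: x=[6.6754 12.0228 18.7876] v=[-1.5258 3.9602 -0.9879]
Step 4: x=[6.4963 12.4472 18.6735] v=[-1.7914 4.2437 -1.1409]
Step 5: x=[6.3063 12.8771 18.5549] v=[-1.9005 4.2988 -1.1862]
Step 6: x=[6.1215 13.2891 18.4427] v=[-1.8476 4.1202 -1.1218]
Step 7: x=[5.9577 13.6608 18.3475] v=[-1.6384 3.7174 -0.9525]
Step 8: x=[5.8288 13.9722 18.2785] v=[-1.2893 3.1141 -0.6898]
Max displacement = 1.9722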